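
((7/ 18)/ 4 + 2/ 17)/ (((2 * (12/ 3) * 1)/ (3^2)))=263/ 1088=0.24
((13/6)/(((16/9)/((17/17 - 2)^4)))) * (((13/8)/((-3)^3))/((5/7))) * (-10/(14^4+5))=1183/44260992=0.00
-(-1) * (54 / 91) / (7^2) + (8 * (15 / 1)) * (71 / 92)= 9498912 / 102557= 92.62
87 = 87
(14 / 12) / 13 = 7 / 78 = 0.09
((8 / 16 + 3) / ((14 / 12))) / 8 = 3 / 8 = 0.38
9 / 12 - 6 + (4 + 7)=23 / 4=5.75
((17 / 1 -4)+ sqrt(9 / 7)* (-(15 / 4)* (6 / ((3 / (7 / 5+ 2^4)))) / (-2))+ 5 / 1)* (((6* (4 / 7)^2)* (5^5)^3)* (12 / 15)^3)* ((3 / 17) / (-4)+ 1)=438750000000000 / 833+ 4771406250000000* sqrt(7) / 5831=2691683131805.74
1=1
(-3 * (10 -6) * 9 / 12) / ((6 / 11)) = -33 / 2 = -16.50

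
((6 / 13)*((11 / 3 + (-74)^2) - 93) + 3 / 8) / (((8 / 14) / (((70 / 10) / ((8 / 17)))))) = 215412967 / 3328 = 64727.45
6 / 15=2 / 5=0.40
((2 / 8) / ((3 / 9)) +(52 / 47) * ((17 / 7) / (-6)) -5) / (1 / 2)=-18547 / 1974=-9.40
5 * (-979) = -4895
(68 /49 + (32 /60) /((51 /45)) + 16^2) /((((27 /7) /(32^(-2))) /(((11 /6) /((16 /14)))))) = 590689 /5640192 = 0.10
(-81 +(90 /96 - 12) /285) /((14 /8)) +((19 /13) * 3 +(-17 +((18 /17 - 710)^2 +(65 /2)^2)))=359481160613 /713830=503594.92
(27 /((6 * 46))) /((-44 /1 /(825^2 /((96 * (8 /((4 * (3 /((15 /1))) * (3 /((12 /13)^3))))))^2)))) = -1327372475 /55566139392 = -0.02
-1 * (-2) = 2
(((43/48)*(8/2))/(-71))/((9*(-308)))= 43/2361744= 0.00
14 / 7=2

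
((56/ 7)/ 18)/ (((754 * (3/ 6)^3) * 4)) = 4/ 3393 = 0.00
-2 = -2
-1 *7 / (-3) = 7 / 3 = 2.33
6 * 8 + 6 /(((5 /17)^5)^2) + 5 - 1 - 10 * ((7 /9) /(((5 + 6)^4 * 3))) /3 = 14345459239310489924 /11581259765625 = 1238678.65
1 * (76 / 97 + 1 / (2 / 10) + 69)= 74.78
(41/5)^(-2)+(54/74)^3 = 34353448/85147693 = 0.40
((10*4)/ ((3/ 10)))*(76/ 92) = 7600/ 69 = 110.14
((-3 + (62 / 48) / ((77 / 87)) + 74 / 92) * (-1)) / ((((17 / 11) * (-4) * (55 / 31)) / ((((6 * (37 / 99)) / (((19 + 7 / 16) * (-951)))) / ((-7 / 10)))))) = -2658746 / 228548228293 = -0.00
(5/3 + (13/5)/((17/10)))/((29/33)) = 1793/493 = 3.64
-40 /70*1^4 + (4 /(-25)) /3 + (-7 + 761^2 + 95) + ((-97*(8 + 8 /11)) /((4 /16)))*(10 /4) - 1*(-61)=3296392642 /5775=570803.92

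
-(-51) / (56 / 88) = 561 / 7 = 80.14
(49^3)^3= 1628413597910449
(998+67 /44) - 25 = 42879 /44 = 974.52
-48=-48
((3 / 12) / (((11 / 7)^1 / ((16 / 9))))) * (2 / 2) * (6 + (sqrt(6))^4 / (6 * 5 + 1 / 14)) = 28280 / 13893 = 2.04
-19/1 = -19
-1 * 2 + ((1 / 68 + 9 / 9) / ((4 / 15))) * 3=2561 / 272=9.42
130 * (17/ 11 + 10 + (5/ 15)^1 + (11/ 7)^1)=403910/ 231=1748.53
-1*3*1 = -3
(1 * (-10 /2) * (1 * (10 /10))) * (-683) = 3415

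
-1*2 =-2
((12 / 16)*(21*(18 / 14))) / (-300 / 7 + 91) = 567 / 1348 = 0.42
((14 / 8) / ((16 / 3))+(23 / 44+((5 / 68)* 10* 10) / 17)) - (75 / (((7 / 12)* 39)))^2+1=-14463960673 / 1684819136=-8.58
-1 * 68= -68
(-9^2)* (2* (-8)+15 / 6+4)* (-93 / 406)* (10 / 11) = -715635 / 4466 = -160.24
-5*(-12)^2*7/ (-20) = 252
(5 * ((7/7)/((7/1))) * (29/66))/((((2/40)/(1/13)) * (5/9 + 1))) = 2175/7007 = 0.31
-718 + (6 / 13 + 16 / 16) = -9315 / 13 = -716.54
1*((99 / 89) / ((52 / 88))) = 2178 / 1157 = 1.88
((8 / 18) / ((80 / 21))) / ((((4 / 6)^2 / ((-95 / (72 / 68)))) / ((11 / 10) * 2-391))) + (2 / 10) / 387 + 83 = 71517991 / 7740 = 9240.05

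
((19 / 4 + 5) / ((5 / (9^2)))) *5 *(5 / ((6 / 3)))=15795 / 8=1974.38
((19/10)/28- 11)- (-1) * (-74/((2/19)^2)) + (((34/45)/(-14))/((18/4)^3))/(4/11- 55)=-7385702210633/1104085080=-6689.43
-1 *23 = -23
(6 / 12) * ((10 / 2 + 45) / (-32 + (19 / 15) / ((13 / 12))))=-0.81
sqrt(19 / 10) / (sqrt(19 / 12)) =sqrt(30) / 5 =1.10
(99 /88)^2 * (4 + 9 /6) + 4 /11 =10313 /1408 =7.32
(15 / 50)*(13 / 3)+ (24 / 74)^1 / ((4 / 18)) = 1021 / 370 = 2.76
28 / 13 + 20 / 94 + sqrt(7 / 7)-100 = -59043 / 611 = -96.63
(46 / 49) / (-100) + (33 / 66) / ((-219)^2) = -550939 / 58752225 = -0.01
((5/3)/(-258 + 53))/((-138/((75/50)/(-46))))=-1/520536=-0.00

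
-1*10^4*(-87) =870000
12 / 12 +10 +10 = 21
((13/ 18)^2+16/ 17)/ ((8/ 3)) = 8057/ 14688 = 0.55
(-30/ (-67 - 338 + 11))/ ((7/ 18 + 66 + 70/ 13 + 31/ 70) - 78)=-61425/ 4665748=-0.01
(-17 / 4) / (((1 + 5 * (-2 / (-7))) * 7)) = -1 / 4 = -0.25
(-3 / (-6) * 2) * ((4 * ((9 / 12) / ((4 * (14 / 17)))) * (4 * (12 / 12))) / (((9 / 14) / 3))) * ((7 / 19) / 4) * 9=1071 / 76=14.09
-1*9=-9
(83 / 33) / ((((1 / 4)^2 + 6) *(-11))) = -1328 / 35211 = -0.04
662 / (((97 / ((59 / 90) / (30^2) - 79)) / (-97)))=2118049471 / 40500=52297.52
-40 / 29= -1.38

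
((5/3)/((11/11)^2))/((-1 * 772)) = -5/2316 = -0.00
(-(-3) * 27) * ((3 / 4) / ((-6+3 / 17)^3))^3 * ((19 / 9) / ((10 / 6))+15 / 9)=-118587876497 / 9113527846201680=-0.00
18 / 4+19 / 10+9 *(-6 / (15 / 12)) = -184 / 5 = -36.80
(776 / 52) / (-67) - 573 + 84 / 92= -11465080 / 20033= -572.31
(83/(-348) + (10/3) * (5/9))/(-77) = -5053/241164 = -0.02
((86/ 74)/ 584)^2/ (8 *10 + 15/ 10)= 1849/ 38052811616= 0.00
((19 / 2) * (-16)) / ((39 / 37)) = -5624 / 39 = -144.21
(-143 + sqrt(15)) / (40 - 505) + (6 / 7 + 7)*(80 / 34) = 1040017 / 55335 - sqrt(15) / 465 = 18.79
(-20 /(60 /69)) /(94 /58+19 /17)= -11339 /1350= -8.40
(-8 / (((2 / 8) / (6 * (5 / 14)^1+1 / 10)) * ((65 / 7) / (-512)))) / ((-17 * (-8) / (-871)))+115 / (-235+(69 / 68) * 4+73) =-5784438047 / 228225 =-25345.33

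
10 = 10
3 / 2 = 1.50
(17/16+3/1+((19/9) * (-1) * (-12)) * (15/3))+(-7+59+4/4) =8819/48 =183.73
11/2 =5.50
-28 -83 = -111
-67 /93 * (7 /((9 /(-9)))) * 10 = 4690 /93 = 50.43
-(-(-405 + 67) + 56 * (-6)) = -2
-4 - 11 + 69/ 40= -531/ 40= -13.28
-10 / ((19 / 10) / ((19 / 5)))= -20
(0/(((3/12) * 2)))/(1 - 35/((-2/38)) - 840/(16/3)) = 0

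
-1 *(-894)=894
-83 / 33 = -2.52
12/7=1.71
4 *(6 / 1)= 24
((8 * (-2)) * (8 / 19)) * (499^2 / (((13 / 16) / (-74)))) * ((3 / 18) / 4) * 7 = 44560761.95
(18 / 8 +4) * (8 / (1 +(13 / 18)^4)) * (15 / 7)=78732000 / 934759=84.23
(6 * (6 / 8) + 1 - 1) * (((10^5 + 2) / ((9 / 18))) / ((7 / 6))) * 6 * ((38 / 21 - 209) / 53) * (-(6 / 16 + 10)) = 69648471513 / 371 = 187731729.15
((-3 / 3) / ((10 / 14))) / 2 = -7 / 10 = -0.70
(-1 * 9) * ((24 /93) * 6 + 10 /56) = -13491 /868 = -15.54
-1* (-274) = 274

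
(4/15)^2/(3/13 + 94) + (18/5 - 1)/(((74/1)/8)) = 2874196/10198125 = 0.28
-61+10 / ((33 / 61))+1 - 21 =-62.52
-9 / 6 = -3 / 2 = -1.50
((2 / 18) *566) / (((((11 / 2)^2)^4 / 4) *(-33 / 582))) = -112439296 / 21221529219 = -0.01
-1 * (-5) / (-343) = -5 / 343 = -0.01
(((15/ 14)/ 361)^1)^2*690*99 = 7684875/ 12771458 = 0.60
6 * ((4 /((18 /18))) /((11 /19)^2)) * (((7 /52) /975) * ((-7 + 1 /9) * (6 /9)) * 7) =-4386872 /13803075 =-0.32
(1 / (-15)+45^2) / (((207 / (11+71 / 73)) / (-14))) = -16158968 / 9855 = -1639.67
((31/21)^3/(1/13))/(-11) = -3.80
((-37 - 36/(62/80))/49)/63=-2587/95697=-0.03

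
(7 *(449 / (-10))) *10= -3143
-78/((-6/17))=221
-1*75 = -75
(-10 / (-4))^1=5 / 2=2.50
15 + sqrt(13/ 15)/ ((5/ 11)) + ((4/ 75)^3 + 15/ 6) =11 *sqrt(195)/ 75 + 14765753/ 843750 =19.55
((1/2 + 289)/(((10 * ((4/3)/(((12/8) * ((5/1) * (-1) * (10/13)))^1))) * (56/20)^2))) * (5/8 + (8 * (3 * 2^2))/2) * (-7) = 253384875/46592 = 5438.38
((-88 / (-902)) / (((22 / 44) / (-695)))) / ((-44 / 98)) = 136220 / 451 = 302.04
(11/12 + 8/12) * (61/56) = 1.72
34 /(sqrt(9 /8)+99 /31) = 92752 /7751 - 65348 * sqrt(2) /23253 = 7.99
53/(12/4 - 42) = -53/39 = -1.36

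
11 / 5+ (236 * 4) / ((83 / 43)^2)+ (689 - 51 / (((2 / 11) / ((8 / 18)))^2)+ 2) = 641.83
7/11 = 0.64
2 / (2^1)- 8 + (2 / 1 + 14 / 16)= -33 / 8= -4.12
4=4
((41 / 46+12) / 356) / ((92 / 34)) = 10081 / 753296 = 0.01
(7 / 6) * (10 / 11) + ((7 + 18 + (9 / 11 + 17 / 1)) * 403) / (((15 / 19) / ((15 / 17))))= 10819936 / 561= 19286.87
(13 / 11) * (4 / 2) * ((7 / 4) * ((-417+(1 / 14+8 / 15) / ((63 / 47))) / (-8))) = 71642233 / 332640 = 215.37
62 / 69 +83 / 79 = 1.95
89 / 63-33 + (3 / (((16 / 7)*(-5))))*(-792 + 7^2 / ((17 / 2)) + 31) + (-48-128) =-800083 / 85680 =-9.34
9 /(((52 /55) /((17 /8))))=8415 /416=20.23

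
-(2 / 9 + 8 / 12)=-8 / 9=-0.89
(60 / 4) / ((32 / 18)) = 135 / 16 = 8.44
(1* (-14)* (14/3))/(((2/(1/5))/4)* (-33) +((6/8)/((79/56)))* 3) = 30968/38349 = 0.81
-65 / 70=-13 / 14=-0.93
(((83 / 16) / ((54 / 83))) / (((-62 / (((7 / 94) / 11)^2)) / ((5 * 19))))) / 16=-32068295 / 916360777728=-0.00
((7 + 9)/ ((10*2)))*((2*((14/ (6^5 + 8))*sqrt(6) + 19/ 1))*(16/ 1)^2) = 512*sqrt(6)/ 695 + 38912/ 5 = 7784.20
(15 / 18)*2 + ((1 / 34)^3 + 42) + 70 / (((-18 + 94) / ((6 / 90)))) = 43.73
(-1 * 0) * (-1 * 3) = 0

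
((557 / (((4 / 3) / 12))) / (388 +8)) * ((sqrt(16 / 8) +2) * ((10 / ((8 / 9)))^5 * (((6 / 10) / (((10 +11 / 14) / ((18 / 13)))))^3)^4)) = 279878372888790022891943285898993881088 * sqrt(2) / 2813366492833677314858755519765639637194609375 +559756745777580045783886571797987762176 / 2813366492833677314858755519765639637194609375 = 0.00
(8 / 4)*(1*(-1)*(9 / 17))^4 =13122 / 83521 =0.16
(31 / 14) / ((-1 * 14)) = -31 / 196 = -0.16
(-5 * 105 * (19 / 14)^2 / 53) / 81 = -9025 / 40068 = -0.23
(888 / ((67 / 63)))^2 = 3129731136 / 4489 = 697200.07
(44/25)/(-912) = -11/5700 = -0.00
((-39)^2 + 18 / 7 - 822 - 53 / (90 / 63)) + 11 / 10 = 4659 / 7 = 665.57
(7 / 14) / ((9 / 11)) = 11 / 18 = 0.61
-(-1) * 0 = 0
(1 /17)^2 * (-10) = -10 /289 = -0.03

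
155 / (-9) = -155 / 9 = -17.22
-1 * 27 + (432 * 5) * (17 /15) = 2421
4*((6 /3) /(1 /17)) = 136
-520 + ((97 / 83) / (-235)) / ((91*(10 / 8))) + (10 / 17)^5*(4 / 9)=-519.97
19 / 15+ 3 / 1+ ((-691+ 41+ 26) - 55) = -10121 / 15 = -674.73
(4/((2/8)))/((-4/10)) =-40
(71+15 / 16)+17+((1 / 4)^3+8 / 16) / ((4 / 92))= 6451 / 64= 100.80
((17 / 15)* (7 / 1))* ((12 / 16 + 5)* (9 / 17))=483 / 20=24.15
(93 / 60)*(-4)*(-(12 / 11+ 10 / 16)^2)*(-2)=-706831 / 19360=-36.51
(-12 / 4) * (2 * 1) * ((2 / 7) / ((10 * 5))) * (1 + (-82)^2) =-1614 / 7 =-230.57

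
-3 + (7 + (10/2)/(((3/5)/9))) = 79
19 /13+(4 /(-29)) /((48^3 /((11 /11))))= 1.46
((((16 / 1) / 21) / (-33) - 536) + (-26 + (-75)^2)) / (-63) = -3508643 / 43659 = -80.36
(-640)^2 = 409600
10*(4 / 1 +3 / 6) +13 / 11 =508 / 11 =46.18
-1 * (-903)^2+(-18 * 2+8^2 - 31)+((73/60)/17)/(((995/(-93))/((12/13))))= -896525115489/1099475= -815412.01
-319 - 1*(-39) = -280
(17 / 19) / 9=17 / 171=0.10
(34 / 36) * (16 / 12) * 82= 103.26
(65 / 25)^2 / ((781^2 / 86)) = 14534 / 15249025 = 0.00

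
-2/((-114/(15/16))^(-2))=-739328/25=-29573.12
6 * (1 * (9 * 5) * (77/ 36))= 1155/ 2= 577.50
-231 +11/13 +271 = 40.85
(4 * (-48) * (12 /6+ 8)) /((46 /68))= -65280 /23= -2838.26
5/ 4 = 1.25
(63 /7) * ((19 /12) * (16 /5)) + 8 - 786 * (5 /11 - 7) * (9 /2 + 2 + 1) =38639.05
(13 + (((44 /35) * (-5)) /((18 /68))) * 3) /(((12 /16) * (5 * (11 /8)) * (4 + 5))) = -39136 /31185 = -1.25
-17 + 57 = 40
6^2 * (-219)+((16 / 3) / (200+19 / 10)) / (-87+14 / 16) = -32902085612 / 4173273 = -7884.00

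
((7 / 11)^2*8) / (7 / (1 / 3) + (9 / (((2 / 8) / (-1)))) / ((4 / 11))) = -196 / 4719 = -0.04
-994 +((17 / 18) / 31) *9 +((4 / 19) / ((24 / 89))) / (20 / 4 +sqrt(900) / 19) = -11550683 / 11625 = -993.61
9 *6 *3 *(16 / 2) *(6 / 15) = 2592 / 5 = 518.40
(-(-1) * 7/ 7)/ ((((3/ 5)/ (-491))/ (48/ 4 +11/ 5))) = -34861/ 3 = -11620.33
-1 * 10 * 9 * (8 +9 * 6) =-5580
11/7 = 1.57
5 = 5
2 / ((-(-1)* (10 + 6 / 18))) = 6 / 31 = 0.19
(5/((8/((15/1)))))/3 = 25/8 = 3.12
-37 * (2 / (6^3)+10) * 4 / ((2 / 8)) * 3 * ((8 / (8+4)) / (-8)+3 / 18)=-39997 / 27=-1481.37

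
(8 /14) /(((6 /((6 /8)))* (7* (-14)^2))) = 1 /19208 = 0.00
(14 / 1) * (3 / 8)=21 / 4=5.25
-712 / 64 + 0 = -89 / 8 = -11.12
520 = 520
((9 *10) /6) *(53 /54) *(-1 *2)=-265 /9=-29.44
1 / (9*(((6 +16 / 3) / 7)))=7 / 102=0.07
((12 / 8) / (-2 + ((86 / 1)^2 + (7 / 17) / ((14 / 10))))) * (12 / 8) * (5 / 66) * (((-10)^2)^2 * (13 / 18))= 690625 / 4148199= 0.17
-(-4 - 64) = 68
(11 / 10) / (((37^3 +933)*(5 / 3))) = 33 / 2579300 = 0.00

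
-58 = -58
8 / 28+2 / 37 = 88 / 259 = 0.34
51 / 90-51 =-1513 / 30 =-50.43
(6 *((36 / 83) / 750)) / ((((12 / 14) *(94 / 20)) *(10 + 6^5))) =42 / 379664825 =0.00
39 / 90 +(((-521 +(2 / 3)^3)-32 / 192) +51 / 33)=-770554 / 1485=-518.89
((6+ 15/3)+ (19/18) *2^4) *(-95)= -23845/9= -2649.44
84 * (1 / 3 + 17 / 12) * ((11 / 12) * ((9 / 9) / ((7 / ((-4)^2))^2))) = 704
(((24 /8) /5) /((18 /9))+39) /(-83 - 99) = -393 /1820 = -0.22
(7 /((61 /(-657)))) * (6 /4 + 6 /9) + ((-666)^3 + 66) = -295408393.35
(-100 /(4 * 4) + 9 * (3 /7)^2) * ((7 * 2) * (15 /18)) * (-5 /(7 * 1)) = 22525 /588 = 38.31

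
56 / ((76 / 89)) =1246 / 19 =65.58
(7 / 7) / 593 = 1 / 593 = 0.00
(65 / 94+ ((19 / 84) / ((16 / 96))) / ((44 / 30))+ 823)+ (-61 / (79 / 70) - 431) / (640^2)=96566654232339 / 117105049600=824.62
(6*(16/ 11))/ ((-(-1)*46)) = 48/ 253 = 0.19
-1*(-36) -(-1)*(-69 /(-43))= 1617 /43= 37.60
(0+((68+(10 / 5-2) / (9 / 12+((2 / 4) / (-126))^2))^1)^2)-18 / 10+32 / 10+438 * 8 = 40647 / 5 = 8129.40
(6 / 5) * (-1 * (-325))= 390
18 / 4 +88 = 185 / 2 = 92.50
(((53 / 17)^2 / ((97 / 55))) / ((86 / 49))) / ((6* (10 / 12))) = 1514051 / 2410838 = 0.63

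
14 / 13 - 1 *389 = -5043 / 13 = -387.92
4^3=64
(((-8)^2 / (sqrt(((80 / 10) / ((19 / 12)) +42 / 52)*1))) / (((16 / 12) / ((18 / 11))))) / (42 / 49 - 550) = -504*sqrt(1430130) / 10201015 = -0.06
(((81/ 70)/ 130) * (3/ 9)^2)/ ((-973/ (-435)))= 783/ 1770860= 0.00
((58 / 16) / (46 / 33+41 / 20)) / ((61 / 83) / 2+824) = 26477 / 20736579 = 0.00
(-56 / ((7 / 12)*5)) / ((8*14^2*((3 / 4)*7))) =-4 / 1715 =-0.00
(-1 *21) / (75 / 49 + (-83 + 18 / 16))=8232 / 31495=0.26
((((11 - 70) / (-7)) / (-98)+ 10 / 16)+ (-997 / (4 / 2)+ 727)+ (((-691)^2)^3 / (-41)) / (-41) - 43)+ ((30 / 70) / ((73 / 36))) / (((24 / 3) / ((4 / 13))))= 283477506307592584250383 / 4377418136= 64759065161325.63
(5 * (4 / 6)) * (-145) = -1450 / 3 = -483.33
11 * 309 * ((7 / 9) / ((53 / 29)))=229999 / 159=1446.53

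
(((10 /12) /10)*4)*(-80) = -26.67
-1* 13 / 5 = -13 / 5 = -2.60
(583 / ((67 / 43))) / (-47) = -7.96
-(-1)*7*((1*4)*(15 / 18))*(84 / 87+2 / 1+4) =14140 / 87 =162.53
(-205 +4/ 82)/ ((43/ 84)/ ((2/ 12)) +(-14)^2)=-39214/ 38089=-1.03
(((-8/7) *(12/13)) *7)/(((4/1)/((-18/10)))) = 216/65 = 3.32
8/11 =0.73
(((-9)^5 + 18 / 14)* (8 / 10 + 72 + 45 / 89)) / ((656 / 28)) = -184754.29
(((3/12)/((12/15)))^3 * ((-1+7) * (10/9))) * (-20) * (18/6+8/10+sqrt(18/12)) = -11875/768-3125 * sqrt(6)/1536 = -20.45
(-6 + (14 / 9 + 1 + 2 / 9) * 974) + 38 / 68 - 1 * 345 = 2355.11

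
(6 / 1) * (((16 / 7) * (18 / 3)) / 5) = 576 / 35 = 16.46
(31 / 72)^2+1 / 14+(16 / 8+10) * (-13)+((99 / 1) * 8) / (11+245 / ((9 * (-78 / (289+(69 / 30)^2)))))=-7680415315669 / 46723739328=-164.38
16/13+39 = 523/13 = 40.23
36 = 36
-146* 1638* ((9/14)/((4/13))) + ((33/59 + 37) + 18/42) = -412678283/826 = -499610.51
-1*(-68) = 68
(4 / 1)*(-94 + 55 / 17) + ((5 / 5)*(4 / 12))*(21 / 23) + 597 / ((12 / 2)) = -205865 / 782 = -263.25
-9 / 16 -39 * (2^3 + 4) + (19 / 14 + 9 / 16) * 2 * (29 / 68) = -1778051 / 3808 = -466.93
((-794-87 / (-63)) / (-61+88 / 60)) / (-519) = -83225 / 3244269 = -0.03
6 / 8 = 3 / 4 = 0.75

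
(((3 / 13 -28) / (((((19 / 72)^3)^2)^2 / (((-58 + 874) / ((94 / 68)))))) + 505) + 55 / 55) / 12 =-269233462041850220075401969 / 22476488901098466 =-11978448378.95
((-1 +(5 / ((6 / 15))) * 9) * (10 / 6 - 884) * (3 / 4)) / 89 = -590281 / 712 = -829.05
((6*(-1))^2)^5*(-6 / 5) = -72559411.20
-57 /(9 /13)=-247 /3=-82.33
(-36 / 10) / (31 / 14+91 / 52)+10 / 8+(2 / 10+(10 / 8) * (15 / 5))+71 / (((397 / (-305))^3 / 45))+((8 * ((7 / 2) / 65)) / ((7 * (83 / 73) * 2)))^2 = -97334387561643937249 / 67383899878671025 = -1444.48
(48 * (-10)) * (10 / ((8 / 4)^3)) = -600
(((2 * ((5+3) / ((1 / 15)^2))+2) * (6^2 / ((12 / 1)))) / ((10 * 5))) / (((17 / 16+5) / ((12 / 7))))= 1037376 / 16975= 61.11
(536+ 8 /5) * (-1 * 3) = -8064 /5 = -1612.80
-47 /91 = -0.52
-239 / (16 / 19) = -4541 / 16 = -283.81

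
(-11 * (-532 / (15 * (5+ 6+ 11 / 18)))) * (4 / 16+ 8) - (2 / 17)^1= 23552 / 85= 277.08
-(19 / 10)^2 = -361 / 100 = -3.61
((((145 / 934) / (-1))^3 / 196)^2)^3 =802830827198685151406498569488525390625 / 16587471904728861603805797073040441958409976068590414921179821244416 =0.00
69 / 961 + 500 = 480569 / 961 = 500.07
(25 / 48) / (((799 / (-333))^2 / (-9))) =-0.81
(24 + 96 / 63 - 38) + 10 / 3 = -64 / 7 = -9.14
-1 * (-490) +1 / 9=4411 / 9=490.11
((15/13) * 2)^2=900/169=5.33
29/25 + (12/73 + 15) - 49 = -59633/1825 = -32.68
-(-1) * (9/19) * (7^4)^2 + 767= 51897782/19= 2731462.21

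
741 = 741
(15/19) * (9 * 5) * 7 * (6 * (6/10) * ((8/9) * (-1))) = -15120/19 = -795.79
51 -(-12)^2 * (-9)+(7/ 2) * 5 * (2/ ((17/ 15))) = 23424/ 17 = 1377.88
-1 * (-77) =77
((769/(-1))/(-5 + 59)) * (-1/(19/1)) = 769/1026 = 0.75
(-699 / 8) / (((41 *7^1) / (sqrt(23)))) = -699 *sqrt(23) / 2296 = -1.46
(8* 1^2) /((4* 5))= 2 /5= 0.40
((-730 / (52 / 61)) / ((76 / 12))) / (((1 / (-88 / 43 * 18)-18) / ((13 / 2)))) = 5290164 / 108509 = 48.75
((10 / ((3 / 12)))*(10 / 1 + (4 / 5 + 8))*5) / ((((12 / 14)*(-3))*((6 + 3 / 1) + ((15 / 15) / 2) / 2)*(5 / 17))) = -178976 / 333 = -537.47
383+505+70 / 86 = 38219 / 43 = 888.81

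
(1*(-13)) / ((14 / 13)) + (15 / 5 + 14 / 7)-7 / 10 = -272 / 35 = -7.77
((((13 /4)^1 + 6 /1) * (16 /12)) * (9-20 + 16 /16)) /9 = -370 /27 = -13.70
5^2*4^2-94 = 306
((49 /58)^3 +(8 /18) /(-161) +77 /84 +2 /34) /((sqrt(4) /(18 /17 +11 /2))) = 1688818075621 /326821184928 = 5.17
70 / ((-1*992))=-0.07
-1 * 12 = -12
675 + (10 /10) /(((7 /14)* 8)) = 675.25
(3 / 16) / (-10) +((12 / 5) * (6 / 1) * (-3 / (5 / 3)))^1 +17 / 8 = -19051 / 800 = -23.81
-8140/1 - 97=-8237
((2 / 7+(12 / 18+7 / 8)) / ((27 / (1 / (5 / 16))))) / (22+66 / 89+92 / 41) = 1120243 / 129236310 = 0.01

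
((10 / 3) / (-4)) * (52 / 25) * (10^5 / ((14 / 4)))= -1040000 / 21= -49523.81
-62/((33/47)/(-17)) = 49538/33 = 1501.15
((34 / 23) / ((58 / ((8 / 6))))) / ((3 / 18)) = 136 / 667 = 0.20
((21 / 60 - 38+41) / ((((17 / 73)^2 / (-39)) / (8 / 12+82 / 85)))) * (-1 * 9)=4344499224 / 122825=35371.46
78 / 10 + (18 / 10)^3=1704 / 125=13.63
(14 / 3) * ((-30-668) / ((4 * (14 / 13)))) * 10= -22685 / 3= -7561.67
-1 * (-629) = 629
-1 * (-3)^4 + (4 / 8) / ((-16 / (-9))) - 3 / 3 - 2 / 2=-2647 / 32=-82.72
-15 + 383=368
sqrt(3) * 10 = 10 * sqrt(3) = 17.32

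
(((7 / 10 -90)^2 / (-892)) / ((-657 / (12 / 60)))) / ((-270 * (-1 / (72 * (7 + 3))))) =797449 / 109883250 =0.01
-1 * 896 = -896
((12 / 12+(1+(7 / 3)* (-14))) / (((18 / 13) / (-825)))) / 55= 2990 / 9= 332.22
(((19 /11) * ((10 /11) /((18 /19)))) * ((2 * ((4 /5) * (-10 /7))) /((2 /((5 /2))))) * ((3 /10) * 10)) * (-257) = 3651.20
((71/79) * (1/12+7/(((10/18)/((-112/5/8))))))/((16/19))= -14244091/379200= -37.56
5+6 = 11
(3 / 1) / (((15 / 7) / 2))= 14 / 5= 2.80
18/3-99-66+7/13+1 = -2047/13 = -157.46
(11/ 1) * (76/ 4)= 209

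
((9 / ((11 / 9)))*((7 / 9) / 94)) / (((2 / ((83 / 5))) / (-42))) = -109809 / 5170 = -21.24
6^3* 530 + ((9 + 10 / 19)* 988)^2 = 88700224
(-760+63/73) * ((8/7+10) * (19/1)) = -82127994/511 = -160720.14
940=940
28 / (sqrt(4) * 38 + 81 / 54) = 56 / 155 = 0.36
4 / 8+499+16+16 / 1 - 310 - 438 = -433 / 2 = -216.50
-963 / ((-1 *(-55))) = -963 / 55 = -17.51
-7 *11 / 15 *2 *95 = -2926 / 3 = -975.33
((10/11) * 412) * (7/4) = 7210/11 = 655.45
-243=-243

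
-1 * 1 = -1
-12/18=-2/3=-0.67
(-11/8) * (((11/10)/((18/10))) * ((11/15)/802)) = -1331/1732320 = -0.00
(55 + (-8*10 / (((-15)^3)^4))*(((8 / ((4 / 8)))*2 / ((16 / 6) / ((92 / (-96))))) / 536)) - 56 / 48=187189366552734421 / 3477201855468750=53.83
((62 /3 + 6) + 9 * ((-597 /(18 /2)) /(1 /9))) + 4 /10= -80189 /15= -5345.93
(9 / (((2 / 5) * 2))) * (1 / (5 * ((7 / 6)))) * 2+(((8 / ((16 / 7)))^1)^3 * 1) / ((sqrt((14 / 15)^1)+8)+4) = 223929 / 30044 - 343 * sqrt(210) / 17168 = 7.16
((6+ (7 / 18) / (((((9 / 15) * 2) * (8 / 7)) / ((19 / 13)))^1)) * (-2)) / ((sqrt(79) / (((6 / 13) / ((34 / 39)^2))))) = -72047 * sqrt(79) / 730592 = -0.88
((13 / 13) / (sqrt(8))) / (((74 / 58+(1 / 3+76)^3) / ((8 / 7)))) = 783*sqrt(2) / 1218915880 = 0.00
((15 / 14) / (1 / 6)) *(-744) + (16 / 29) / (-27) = -4782.88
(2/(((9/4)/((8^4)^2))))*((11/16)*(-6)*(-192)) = 11811160064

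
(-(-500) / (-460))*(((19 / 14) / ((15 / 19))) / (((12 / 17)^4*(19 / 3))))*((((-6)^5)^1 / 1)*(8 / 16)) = 23803485 / 5152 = 4620.24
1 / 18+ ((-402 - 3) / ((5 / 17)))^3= -46997453393 / 18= -2610969632.94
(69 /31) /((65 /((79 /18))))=1817 /12090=0.15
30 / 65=6 / 13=0.46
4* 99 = 396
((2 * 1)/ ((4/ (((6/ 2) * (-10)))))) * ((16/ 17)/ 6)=-40/ 17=-2.35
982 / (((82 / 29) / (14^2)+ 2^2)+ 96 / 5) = 13954220 / 329877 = 42.30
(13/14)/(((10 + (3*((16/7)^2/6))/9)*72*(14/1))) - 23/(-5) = 3340033/726080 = 4.60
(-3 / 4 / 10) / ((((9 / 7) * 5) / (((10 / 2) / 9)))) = -0.01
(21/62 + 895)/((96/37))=2053907/5952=345.08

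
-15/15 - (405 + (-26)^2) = -1082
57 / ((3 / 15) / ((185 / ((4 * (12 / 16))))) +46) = 52725 / 42553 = 1.24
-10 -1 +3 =-8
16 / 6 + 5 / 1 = 23 / 3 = 7.67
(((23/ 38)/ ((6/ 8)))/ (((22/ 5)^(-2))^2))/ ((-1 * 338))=-5387888/ 6020625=-0.89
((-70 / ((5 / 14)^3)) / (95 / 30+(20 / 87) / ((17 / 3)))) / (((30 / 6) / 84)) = -9545300352 / 1185875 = -8049.16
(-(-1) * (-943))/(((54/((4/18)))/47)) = -44321/243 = -182.39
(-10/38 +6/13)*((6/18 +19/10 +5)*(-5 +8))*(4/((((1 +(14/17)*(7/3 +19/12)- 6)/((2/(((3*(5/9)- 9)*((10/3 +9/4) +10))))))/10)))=9186912/5409547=1.70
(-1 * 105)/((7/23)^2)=-1133.57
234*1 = 234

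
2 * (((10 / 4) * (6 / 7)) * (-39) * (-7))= 1170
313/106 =2.95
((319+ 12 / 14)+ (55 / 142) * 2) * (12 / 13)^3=21181824 / 83993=252.19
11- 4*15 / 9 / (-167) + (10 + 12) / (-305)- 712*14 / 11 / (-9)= 563025869 / 5042565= 111.65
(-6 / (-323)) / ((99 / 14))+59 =628909 / 10659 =59.00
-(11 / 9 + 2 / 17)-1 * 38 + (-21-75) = -20707 / 153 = -135.34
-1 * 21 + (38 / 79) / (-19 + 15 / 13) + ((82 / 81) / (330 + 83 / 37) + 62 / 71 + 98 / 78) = -159132721878233 / 8422280126676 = -18.89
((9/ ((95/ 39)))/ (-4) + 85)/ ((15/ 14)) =223643/ 2850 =78.47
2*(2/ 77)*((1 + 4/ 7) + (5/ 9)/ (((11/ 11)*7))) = 416/ 4851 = 0.09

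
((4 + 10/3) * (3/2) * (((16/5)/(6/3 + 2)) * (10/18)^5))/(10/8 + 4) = 110000/1240029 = 0.09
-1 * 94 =-94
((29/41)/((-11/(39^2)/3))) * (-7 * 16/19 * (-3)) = -44461872/8569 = -5188.69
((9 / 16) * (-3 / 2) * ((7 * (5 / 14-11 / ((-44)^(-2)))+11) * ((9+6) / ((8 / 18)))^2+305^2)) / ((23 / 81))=11875859483175 / 23552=504239957.68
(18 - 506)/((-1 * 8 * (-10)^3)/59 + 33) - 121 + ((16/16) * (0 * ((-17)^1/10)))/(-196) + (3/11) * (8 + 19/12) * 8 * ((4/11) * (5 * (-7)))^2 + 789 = 53646711124/13239457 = 4052.03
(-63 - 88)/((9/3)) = -151/3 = -50.33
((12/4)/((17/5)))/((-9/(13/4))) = -65/204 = -0.32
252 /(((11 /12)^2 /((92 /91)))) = 476928 /1573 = 303.20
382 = 382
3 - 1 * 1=2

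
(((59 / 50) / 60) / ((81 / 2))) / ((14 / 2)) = 0.00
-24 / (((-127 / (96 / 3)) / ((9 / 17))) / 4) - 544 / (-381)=92192 / 6477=14.23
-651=-651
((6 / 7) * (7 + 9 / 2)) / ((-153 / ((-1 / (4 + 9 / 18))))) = 0.01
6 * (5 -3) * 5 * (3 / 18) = 10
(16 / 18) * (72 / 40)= 8 / 5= 1.60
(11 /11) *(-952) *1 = -952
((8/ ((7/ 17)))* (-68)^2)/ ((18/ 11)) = 3458752/ 63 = 54900.83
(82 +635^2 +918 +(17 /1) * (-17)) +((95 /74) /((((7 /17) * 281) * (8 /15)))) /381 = 59736854156683 /147886928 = 403936.00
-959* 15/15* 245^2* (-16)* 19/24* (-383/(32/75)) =-10472326151875/16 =-654520384492.19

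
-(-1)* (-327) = -327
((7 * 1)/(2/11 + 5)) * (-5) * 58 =-22330/57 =-391.75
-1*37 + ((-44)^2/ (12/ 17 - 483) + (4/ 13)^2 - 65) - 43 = -148.92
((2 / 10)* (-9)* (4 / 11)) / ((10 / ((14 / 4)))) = -63 / 275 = -0.23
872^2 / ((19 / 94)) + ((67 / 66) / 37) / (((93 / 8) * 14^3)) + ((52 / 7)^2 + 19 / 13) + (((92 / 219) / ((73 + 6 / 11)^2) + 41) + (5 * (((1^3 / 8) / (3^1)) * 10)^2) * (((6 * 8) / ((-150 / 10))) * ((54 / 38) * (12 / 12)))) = 3458259862736082802761523 / 919262586265161138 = 3761993.49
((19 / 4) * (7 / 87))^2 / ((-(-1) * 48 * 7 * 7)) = 361 / 5812992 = 0.00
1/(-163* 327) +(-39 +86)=47.00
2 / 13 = 0.15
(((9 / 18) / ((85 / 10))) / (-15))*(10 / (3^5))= -2 / 12393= -0.00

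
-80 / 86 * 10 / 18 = -200 / 387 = -0.52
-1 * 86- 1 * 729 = -815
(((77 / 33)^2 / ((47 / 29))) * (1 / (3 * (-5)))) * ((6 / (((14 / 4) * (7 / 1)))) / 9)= -116 / 19035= -0.01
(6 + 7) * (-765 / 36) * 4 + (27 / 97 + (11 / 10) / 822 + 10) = -1094.72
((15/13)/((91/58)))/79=870/93457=0.01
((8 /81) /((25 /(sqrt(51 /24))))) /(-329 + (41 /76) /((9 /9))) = -152 * sqrt(34) /50550075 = -0.00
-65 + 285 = 220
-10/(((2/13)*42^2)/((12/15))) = -13/441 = -0.03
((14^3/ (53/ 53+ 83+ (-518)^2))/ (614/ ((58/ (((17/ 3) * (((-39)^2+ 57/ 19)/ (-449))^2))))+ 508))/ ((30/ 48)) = 81850006/ 6000231722525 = 0.00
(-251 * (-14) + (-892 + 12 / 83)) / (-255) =-72546 / 7055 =-10.28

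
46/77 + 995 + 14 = 77739/77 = 1009.60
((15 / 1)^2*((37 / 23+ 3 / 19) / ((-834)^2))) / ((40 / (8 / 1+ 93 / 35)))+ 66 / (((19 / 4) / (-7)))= -45988235915 / 472823512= -97.26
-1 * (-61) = 61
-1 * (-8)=8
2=2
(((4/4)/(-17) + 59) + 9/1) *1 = 1155/17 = 67.94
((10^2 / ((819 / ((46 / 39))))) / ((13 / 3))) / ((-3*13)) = -4600 / 5398029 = -0.00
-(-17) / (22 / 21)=357 / 22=16.23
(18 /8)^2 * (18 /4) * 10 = 3645 /16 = 227.81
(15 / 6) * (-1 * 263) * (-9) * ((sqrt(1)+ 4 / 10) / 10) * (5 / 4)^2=82845 / 64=1294.45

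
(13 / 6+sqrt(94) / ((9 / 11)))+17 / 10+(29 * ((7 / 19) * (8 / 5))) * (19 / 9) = 11 * sqrt(94) / 9+1798 / 45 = 51.81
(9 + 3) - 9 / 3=9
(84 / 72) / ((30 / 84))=49 / 15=3.27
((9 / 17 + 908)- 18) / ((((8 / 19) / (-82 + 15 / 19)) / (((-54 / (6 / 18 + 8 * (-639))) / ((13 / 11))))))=-20813294007 / 13556140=-1535.34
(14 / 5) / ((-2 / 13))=-91 / 5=-18.20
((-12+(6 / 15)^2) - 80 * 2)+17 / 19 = -170.95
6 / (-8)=-3 / 4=-0.75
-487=-487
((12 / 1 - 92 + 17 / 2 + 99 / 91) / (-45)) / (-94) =-2563 / 153972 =-0.02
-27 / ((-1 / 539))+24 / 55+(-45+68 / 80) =3192043 / 220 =14509.29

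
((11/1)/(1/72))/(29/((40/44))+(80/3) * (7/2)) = 23760/3757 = 6.32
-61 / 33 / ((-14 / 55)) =305 / 42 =7.26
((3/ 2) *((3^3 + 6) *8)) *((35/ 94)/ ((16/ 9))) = 31185/ 376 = 82.94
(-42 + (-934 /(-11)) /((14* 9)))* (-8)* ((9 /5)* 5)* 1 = 2975.48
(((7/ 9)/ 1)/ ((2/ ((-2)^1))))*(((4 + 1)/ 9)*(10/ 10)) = -35/ 81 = -0.43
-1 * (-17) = 17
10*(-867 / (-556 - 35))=2890 / 197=14.67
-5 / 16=-0.31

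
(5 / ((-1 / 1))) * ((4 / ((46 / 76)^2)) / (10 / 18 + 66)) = -0.82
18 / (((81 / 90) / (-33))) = -660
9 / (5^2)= 9 / 25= 0.36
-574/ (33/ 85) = -48790/ 33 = -1478.48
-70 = -70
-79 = -79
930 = 930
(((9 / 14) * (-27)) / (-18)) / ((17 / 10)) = 135 / 238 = 0.57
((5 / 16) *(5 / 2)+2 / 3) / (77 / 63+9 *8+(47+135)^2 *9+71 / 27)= 1251 / 257637760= 0.00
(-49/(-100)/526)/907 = 49/47708200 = 0.00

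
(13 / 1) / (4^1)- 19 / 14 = 53 / 28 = 1.89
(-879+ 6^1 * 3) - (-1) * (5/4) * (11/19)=-65381/76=-860.28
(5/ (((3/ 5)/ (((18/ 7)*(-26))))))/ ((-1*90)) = 130/ 21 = 6.19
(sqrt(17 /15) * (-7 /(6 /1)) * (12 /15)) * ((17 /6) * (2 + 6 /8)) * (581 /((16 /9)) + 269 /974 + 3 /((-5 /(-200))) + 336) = -7987291543 * sqrt(255) /21038400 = -6062.57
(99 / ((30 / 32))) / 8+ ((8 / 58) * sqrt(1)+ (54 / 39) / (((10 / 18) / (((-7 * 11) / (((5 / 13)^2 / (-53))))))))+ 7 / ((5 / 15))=249367469 / 3625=68791.03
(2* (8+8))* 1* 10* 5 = 1600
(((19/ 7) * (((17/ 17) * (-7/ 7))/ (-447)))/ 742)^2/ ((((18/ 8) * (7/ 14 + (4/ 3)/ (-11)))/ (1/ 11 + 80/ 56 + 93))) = 1751572/ 235828883129175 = 0.00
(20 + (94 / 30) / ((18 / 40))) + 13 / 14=10543 / 378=27.89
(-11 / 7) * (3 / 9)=-11 / 21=-0.52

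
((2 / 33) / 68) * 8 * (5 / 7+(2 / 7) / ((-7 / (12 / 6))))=124 / 27489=0.00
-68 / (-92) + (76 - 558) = -11069 / 23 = -481.26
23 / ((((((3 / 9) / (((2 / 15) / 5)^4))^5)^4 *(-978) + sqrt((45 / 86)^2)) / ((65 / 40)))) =-971447453924080456199831552 / 6098924984311570112689945062678651759199340710055667910724154677868797864123902653487850421974314038433932771976486719709142730650837344391977395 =-0.00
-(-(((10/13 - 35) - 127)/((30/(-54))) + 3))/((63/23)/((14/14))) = 146119/1365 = 107.05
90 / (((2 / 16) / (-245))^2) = 345744000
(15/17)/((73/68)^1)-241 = -17533/73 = -240.18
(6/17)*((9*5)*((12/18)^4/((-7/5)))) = -800/357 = -2.24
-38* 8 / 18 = -152 / 9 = -16.89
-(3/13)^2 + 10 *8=13511/169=79.95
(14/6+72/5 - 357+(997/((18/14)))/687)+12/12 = -338.14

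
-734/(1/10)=-7340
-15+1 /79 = -1184 /79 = -14.99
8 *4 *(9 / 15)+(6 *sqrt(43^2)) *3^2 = 11706 / 5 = 2341.20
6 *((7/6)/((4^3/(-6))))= -21/32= -0.66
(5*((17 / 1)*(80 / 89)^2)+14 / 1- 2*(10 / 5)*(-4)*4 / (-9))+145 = 15724007 / 71289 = 220.57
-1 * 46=-46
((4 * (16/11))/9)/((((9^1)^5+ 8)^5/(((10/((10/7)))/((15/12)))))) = 1792/355600290918704511233593215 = 0.00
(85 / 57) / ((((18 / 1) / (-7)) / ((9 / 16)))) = -595 / 1824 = -0.33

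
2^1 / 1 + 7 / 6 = 19 / 6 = 3.17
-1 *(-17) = 17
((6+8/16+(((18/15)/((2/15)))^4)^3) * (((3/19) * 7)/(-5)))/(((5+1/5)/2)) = -11862040532475/494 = -24012227798.53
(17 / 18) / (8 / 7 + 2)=119 / 396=0.30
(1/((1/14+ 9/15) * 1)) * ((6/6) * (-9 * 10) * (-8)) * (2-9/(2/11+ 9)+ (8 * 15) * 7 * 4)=17108935200/4747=3604157.40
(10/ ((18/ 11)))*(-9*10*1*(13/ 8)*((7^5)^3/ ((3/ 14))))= -118807726786323575/ 6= -19801287797720595.83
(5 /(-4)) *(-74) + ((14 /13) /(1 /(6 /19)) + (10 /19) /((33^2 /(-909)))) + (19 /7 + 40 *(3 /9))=136130261 /1255254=108.45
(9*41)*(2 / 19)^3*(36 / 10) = 53136 / 34295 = 1.55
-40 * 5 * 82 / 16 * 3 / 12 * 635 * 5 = -3254375 / 4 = -813593.75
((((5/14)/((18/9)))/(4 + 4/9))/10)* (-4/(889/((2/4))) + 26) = 26001/248920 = 0.10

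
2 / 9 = 0.22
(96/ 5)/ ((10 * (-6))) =-8/ 25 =-0.32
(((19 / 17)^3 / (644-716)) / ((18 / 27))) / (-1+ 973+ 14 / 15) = -34295 / 1147205152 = -0.00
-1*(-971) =971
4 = 4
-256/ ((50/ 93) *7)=-68.02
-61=-61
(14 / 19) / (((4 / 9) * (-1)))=-63 / 38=-1.66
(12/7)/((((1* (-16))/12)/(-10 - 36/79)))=1062/79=13.44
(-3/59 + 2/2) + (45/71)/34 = 137839/142426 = 0.97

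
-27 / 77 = -0.35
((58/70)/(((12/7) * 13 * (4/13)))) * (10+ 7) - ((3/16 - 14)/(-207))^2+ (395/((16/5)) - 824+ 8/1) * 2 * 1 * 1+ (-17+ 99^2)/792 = -826975512511/603313920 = -1370.72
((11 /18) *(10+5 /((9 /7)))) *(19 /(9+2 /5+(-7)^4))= 130625 /1952424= 0.07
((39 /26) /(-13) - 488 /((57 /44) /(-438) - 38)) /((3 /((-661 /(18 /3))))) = -53392485859 /114253308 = -467.32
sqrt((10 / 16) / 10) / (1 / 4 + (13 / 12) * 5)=3 / 68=0.04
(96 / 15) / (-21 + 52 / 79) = -2528 / 8035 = -0.31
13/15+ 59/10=203/30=6.77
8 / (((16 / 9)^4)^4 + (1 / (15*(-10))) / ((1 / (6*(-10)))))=37060403777036820 / 46118713204462730881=0.00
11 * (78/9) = 286/3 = 95.33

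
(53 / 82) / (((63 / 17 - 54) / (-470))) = 42347 / 7011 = 6.04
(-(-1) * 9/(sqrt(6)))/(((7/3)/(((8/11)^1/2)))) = 18 * sqrt(6)/77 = 0.57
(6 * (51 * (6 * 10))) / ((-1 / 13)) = -238680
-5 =-5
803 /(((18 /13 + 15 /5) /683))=7129837 /57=125084.86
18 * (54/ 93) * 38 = 12312/ 31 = 397.16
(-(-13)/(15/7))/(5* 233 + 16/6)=91/17515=0.01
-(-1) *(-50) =-50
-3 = -3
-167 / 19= -8.79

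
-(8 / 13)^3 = -0.23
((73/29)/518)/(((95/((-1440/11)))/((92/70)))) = -483552/54942965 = -0.01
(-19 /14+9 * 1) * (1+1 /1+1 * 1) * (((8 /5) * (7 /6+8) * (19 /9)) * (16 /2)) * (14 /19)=37664 /9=4184.89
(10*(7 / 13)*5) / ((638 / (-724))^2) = 45865400 / 1322893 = 34.67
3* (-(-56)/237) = 56/79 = 0.71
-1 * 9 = -9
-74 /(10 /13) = -481 /5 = -96.20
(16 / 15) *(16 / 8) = 32 / 15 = 2.13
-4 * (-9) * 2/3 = 24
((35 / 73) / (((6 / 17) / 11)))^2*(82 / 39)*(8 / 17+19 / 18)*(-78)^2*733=3195280288.16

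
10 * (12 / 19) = 120 / 19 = 6.32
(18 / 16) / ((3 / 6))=9 / 4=2.25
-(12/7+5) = -47/7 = -6.71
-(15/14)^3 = -3375/2744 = -1.23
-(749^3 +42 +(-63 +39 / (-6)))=-420189721.50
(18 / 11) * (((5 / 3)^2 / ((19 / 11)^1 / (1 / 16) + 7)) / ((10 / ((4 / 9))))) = 20 / 3429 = 0.01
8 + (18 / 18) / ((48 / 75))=153 / 16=9.56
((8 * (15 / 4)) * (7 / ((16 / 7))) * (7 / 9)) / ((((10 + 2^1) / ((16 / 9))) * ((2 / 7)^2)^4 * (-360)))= -1977326743 / 2985984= -662.20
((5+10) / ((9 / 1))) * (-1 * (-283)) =1415 / 3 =471.67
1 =1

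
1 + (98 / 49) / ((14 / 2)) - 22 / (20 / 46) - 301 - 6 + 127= -8026 / 35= -229.31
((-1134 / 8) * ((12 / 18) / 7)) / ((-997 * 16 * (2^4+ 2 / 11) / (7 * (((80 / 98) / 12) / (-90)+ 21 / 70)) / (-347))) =-15111503 / 397523840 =-0.04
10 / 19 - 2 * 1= -28 / 19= -1.47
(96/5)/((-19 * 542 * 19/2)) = -96/489155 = -0.00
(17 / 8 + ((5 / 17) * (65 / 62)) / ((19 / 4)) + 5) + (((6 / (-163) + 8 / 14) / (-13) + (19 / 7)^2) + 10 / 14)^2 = 62040130977635765 / 863591336042344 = 71.84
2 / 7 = 0.29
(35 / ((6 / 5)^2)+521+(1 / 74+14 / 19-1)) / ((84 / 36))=13794275 / 59052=233.60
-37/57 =-0.65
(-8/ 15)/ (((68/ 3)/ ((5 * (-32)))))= 64/ 17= 3.76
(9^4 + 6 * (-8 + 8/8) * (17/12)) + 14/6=39023/6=6503.83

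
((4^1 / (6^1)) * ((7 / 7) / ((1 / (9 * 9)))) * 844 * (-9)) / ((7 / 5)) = -2050920 / 7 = -292988.57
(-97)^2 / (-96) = -9409 / 96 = -98.01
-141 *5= -705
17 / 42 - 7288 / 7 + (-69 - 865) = -82939 / 42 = -1974.74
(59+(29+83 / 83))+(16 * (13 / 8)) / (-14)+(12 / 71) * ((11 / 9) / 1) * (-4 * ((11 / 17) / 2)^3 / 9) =5744909836 / 65927547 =87.14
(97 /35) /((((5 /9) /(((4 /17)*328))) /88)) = 100793088 /2975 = 33880.03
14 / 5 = 2.80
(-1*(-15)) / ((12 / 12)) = 15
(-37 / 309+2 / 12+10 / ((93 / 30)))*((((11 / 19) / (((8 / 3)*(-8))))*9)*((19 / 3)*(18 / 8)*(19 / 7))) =-50544351 / 1634816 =-30.92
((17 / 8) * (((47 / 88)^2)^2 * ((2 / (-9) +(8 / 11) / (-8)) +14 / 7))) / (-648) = -13853414359 / 30777325387776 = -0.00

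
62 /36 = 31 /18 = 1.72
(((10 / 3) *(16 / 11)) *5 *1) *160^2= 620606.06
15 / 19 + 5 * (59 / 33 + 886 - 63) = 2586205 / 627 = 4124.73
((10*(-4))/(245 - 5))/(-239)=1/1434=0.00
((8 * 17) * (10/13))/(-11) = -1360/143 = -9.51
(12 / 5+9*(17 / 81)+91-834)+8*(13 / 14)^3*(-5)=-11896331 / 15435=-770.74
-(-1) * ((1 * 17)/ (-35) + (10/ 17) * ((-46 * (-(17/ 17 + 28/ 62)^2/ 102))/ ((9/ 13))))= 0.32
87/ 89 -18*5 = -89.02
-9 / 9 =-1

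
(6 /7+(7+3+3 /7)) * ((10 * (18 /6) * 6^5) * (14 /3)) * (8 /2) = 49144320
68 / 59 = 1.15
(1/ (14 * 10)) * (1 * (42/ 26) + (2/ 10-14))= -198/ 2275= -0.09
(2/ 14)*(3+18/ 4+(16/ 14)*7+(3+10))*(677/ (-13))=-38589/ 182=-212.03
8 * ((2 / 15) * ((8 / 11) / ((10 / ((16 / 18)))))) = 512 / 7425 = 0.07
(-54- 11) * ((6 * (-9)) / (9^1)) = 390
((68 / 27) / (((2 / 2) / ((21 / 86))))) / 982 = 119 / 190017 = 0.00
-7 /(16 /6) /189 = -1 /72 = -0.01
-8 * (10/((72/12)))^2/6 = -100/27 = -3.70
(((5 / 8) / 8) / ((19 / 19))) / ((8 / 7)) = 35 / 512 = 0.07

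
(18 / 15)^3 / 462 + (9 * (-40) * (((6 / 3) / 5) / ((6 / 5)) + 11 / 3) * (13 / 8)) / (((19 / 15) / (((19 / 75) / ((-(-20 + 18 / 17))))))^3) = 11310021 / 11476522750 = 0.00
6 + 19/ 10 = 79/ 10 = 7.90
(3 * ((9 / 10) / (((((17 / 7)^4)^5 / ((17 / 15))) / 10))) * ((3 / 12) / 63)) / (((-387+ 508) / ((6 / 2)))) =34196685556119429 / 578555294358066206130110260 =0.00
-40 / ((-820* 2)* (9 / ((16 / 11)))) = 16 / 4059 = 0.00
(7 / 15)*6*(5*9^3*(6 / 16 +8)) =85475.25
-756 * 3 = -2268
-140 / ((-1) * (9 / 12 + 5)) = 560 / 23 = 24.35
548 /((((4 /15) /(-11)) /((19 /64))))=-429495 /64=-6710.86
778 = 778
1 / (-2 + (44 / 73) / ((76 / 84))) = -0.75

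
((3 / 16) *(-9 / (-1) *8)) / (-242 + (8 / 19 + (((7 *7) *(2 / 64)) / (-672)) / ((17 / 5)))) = -13395456 / 239708825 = -0.06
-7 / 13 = -0.54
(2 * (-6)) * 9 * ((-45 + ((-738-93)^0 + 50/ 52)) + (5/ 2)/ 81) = 181148/ 39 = 4644.82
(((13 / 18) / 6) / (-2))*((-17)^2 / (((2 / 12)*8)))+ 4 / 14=-25723 / 2016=-12.76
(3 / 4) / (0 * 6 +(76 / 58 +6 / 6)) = 87 / 268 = 0.32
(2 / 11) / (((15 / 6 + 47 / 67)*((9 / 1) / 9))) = 268 / 4719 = 0.06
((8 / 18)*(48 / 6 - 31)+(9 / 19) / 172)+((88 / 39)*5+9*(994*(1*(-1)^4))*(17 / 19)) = 3060904453 / 382356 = 8005.38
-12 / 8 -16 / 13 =-71 / 26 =-2.73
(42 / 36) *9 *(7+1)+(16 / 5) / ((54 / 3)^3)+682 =2792072 / 3645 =766.00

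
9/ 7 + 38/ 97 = 1139/ 679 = 1.68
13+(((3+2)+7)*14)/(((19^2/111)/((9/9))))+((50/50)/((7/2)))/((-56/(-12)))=1144792/17689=64.72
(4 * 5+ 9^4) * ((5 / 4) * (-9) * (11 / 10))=-651519 / 8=-81439.88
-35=-35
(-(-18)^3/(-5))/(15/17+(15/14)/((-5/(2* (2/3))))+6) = -694008/3925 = -176.82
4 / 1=4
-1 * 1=-1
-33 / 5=-6.60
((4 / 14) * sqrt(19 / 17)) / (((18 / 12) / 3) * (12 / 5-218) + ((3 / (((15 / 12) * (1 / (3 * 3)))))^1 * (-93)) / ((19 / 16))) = -38 * sqrt(323) / 4068491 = -0.00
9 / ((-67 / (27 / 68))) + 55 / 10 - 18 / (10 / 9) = -244961 / 22780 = -10.75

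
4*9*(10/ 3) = 120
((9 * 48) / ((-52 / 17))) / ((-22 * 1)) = 918 / 143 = 6.42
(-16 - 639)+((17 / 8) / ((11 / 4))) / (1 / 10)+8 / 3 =-21272 / 33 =-644.61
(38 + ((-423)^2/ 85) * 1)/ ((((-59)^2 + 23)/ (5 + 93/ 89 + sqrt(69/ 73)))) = 182159 * sqrt(5037)/ 21742320 + 49000771/ 13253880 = 4.29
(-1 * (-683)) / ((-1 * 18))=-683 / 18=-37.94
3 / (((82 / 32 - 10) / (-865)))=41520 / 119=348.91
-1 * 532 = -532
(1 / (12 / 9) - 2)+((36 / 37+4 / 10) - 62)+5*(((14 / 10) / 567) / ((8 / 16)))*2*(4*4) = -3661549 / 59940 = -61.09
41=41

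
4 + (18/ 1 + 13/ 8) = 189/ 8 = 23.62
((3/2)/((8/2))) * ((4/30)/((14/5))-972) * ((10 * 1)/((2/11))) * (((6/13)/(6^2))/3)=-1122605/13104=-85.67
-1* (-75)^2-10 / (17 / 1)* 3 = -95655 / 17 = -5626.76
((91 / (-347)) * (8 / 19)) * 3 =-2184 / 6593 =-0.33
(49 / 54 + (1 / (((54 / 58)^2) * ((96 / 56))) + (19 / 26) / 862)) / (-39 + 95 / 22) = -426266654 / 9349619643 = -0.05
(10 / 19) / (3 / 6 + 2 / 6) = 12 / 19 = 0.63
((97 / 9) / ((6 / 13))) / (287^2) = 1261 / 4447926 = 0.00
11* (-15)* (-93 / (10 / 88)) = 135036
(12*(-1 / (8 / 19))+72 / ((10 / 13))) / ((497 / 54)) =2511 / 355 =7.07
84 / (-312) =-7 / 26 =-0.27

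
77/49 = 11/7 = 1.57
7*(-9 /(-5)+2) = 26.60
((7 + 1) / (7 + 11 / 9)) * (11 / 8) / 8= 99 / 592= 0.17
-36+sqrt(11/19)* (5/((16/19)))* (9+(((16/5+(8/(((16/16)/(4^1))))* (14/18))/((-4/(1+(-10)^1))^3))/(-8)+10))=-3359* sqrt(209)/512 - 36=-130.84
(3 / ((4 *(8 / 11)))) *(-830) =-13695 / 16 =-855.94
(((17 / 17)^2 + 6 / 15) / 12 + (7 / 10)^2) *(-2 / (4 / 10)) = -91 / 30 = -3.03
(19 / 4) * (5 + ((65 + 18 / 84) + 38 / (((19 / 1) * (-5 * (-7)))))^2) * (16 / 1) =397104959 / 1225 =324167.31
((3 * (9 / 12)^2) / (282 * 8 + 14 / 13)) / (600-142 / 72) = 3159 / 2526815672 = 0.00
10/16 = 5/8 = 0.62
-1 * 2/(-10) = 1/5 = 0.20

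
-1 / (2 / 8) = -4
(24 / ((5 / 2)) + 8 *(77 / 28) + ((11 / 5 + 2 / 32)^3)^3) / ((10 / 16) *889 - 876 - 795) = -212741815270853616021 / 149703098368000000000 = -1.42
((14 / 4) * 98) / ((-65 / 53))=-18179 / 65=-279.68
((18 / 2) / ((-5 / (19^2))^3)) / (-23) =423412929 / 2875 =147274.06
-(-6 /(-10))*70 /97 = -42 /97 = -0.43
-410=-410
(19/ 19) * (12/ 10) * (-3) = -18/ 5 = -3.60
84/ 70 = 6/ 5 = 1.20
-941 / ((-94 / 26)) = 12233 / 47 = 260.28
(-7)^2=49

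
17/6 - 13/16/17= 2273/816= 2.79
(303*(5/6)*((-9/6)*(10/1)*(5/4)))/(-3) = 12625/8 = 1578.12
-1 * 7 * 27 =-189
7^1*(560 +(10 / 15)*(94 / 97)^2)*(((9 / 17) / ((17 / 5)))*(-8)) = -13292825280 / 2719201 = -4888.50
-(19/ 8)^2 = -361/ 64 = -5.64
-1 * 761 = -761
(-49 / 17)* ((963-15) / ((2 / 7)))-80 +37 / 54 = -8852239 / 918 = -9642.96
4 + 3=7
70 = 70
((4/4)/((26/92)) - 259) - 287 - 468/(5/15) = -25304/13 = -1946.46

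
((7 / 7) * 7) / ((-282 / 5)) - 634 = -178823 / 282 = -634.12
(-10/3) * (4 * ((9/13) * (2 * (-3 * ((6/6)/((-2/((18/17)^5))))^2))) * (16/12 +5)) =155.31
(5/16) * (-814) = -2035/8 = -254.38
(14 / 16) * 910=3185 / 4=796.25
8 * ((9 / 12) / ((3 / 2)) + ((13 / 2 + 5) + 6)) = 144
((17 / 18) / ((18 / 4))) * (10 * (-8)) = -16.79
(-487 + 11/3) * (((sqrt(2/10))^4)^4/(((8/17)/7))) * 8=-6902/46875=-0.15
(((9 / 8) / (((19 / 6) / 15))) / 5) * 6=243 / 38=6.39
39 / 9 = 13 / 3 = 4.33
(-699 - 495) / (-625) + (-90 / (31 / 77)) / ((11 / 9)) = -3506736 / 19375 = -180.99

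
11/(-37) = -0.30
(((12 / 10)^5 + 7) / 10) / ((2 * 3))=29651 / 187500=0.16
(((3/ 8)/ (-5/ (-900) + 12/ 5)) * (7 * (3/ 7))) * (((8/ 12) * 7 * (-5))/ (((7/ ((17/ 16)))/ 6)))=-34425/ 3464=-9.94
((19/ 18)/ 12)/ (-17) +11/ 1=40373/ 3672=10.99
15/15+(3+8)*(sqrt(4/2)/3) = 1+11*sqrt(2)/3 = 6.19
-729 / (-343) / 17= 729 / 5831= 0.13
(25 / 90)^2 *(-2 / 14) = -0.01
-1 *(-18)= 18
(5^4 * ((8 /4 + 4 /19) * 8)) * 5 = 1050000 /19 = 55263.16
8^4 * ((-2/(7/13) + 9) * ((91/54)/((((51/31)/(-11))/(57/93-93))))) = 31034212352/1377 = 22537554.36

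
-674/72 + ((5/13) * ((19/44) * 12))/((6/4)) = -41351/5148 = -8.03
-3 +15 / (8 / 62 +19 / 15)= 5028 / 649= 7.75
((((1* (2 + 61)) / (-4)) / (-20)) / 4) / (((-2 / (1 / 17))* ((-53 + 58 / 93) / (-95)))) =-111321 / 10599296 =-0.01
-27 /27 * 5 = -5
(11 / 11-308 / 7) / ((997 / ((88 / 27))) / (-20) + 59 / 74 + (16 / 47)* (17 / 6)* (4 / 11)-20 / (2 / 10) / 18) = 2.18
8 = 8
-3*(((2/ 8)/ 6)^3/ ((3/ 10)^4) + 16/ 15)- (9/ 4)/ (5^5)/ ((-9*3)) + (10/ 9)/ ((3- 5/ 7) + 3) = -8136553697/ 2697300000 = -3.02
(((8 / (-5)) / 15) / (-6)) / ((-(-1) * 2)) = 2 / 225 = 0.01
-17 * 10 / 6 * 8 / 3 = -680 / 9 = -75.56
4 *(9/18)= 2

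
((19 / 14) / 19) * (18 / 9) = 1 / 7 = 0.14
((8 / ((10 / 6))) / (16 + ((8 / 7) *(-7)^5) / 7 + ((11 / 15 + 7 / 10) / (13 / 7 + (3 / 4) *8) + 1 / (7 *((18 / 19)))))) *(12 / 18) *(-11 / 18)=33880 / 47256827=0.00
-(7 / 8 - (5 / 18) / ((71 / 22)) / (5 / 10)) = -3593 / 5112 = -0.70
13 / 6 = 2.17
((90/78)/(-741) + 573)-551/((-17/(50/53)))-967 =-1051427189/2893111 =-363.42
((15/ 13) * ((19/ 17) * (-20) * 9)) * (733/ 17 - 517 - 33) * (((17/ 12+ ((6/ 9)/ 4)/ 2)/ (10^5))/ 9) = 1473507/ 7514000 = 0.20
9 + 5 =14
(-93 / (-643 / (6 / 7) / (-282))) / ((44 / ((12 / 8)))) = -118017 / 99022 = -1.19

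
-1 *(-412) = 412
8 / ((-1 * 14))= -4 / 7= -0.57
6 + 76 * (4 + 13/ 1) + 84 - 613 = 769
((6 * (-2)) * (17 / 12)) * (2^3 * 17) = -2312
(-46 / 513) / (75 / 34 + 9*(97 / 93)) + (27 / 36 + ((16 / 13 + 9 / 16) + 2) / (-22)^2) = 473350016423 / 631047029184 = 0.75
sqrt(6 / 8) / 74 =sqrt(3) / 148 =0.01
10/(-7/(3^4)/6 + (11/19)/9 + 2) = 92340/18929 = 4.88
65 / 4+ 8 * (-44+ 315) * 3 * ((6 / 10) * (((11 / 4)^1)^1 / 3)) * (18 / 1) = 1288117 / 20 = 64405.85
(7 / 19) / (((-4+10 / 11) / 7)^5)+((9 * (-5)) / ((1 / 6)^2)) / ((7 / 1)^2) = -55.01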